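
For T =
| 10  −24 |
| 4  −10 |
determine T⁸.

[[256, 0], [0, 256]]

tr T = 0 and det T = −4, so the characteristic polynomial is λ² − (0)λ + (−4) with roots −2 and 2.
Eigenvectors give P = [[−2, −3], [−1, −1]] with P⁻¹ = [[1, −3], [−1, 2]], and T = P·diag(−2, 2)·P⁻¹.
Then T⁸ = P·diag(256, 256)·P⁻¹ = [[−512, −768], [−256, −256]] · [[1, −3], [−1, 2]] = [[256, 0], [0, 256]].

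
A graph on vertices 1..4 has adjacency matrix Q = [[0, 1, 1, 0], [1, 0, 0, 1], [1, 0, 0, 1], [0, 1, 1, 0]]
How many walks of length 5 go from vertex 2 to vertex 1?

The number of length-5 walks from vertex 2 to vertex 1 is entry (2,1) of Q^5, where Q is the adjacency matrix.
Q^2 = [[2, 0, 0, 2], [0, 2, 2, 0], [0, 2, 2, 0], [2, 0, 0, 2]]
Q^3 = [[0, 4, 4, 0], [4, 0, 0, 4], [4, 0, 0, 4], [0, 4, 4, 0]]
Q^4 = [[8, 0, 0, 8], [0, 8, 8, 0], [0, 8, 8, 0], [8, 0, 0, 8]]
Q^5 = [[0, 16, 16, 0], [16, 0, 0, 16], [16, 0, 0, 16], [0, 16, 16, 0]]

16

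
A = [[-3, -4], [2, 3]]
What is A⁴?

A² = I (check: tr A = 0 and det A = -1), so A⁴ = I since 4 is even.

[[1, 0], [0, 1]]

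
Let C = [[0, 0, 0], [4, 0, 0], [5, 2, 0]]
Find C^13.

C is strictly triangular, hence nilpotent: C^3 = 0, so C^13 = 0.

[[0, 0, 0], [0, 0, 0], [0, 0, 0]]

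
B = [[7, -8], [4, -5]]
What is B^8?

tr B = 2 and det B = -3, so the characteristic polynomial is λ² − (2)λ + (-3) with roots -1 and 3.
Eigenvectors give P = [[-1, 2], [-1, 1]] with P⁻¹ = [[1, -2], [1, -1]], and B = P·diag(-1, 3)·P⁻¹.
Then B^8 = P·diag(1, 6561)·P⁻¹ = [[-1, 13122], [-1, 6561]] · [[1, -2], [1, -1]] = [[13121, -13120], [6560, -6559]].

[[13121, -13120], [6560, -6559]]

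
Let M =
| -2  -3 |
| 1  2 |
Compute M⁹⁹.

M² = I (check: tr M = 0 and det M = -1), so M⁹⁹ = M since 99 is odd.

[[-2, -3], [1, 2]]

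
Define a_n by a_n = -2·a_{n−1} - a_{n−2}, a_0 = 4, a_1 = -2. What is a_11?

18

With companion matrix T = [[-2, -1], [1, 0]], [a_n, a_{n−1}]ᵀ = T·[a_{n−1}, a_{n−2}]ᵀ, so [a_11, a_10]ᵀ = T¹⁰·[a_1, a_0]ᵀ.
T¹⁰ = [[11, 10], [-10, -9]], giving [a_11, a_10]ᵀ = [[18], [-16]].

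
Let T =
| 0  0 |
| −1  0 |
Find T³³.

T is strictly triangular, hence nilpotent: T² = 0, so T³³ = 0.

[[0, 0], [0, 0]]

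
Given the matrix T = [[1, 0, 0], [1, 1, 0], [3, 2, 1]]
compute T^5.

T = I + N where N = [[0, 0, 0], [1, 0, 0], [3, 2, 0]] is strictly lower-triangular, so N^3 = 0.
(I + N)^5 = I + 5·N + 10·N^2 = [[1, 0, 0], [5, 1, 0], [35, 10, 1]].

[[1, 0, 0], [5, 1, 0], [35, 10, 1]]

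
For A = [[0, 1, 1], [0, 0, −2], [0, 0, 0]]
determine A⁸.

[[0, 0, 0], [0, 0, 0], [0, 0, 0]]

A is strictly triangular, hence nilpotent: A³ = 0, so A⁸ = 0.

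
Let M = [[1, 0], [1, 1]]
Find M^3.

[[1, 0], [3, 1]]

M = I + N where N = [[0, 0], [1, 0]] is strictly lower-triangular, so N^2 = 0.
(I + N)^3 = I + 3·N = [[1, 0], [3, 1]].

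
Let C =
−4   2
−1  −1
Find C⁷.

tr C = −5 and det C = 6, so the characteristic polynomial is λ² − (−5)λ + (6) with roots −3 and −2.
Eigenvectors give P = [[2, 1], [1, 1]] with P⁻¹ = [[1, −1], [−1, 2]], and C = P·diag(−3, −2)·P⁻¹.
Then C⁷ = P·diag(−2187, −128)·P⁻¹ = [[−4374, −128], [−2187, −128]] · [[1, −1], [−1, 2]] = [[−4246, 4118], [−2059, 1931]].

[[−4246, 4118], [−2059, 1931]]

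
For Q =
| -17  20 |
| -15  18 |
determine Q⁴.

tr Q = 1 and det Q = -6, so the characteristic polynomial is λ² − (1)λ + (-6) with roots 3 and -2.
Eigenvectors give P = [[-1, 4], [-1, 3]] with P⁻¹ = [[3, -4], [1, -1]], and Q = P·diag(3, -2)·P⁻¹.
Then Q⁴ = P·diag(81, 16)·P⁻¹ = [[-81, 64], [-81, 48]] · [[3, -4], [1, -1]] = [[-179, 260], [-195, 276]].

[[-179, 260], [-195, 276]]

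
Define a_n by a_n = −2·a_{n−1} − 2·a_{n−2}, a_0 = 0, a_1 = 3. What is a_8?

With companion matrix A = [[−2, −2], [1, 0]], [a_n, a_{n−1}]ᵀ = A·[a_{n−1}, a_{n−2}]ᵀ, so [a_8, a_7]ᵀ = A⁷·[a_1, a_0]ᵀ.
A⁷ = [[0, 16], [−8, −16]], giving [a_8, a_7]ᵀ = [[0], [−24]].

0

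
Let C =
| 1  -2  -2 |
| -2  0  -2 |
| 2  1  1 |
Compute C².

[[1, -4, 0], [-6, 2, 2], [2, -3, -5]]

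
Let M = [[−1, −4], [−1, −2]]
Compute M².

[[5, 12], [3, 8]]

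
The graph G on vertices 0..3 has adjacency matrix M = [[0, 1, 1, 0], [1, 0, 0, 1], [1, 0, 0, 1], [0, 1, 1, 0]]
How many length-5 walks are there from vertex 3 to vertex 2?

16

The number of length-5 walks from vertex 3 to vertex 2 is entry (3,2) of M^5, where M is the adjacency matrix.
M^2 = [[2, 0, 0, 2], [0, 2, 2, 0], [0, 2, 2, 0], [2, 0, 0, 2]]
M^3 = [[0, 4, 4, 0], [4, 0, 0, 4], [4, 0, 0, 4], [0, 4, 4, 0]]
M^4 = [[8, 0, 0, 8], [0, 8, 8, 0], [0, 8, 8, 0], [8, 0, 0, 8]]
M^5 = [[0, 16, 16, 0], [16, 0, 0, 16], [16, 0, 0, 16], [0, 16, 16, 0]]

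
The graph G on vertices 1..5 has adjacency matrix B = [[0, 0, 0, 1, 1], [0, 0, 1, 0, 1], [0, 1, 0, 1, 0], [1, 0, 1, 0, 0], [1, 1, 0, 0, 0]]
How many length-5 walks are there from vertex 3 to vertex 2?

The number of length-5 walks from vertex 3 to vertex 2 is entry (3,2) of B⁵, where B is the adjacency matrix.
B² = [[2, 1, 1, 0, 0], [1, 2, 0, 1, 0], [1, 0, 2, 0, 1], [0, 1, 0, 2, 1], [0, 0, 1, 1, 2]]
B³ = [[0, 1, 1, 3, 3], [1, 0, 3, 1, 3], [1, 3, 0, 3, 1], [3, 1, 3, 0, 1], [3, 3, 1, 1, 0]]
B⁴ = [[6, 4, 4, 1, 1], [4, 6, 1, 4, 1], [4, 1, 6, 1, 4], [1, 4, 1, 6, 4], [1, 1, 4, 4, 6]]
B⁵ = [[2, 5, 5, 10, 10], [5, 2, 10, 5, 10], [5, 10, 2, 10, 5], [10, 5, 10, 2, 5], [10, 10, 5, 5, 2]]

10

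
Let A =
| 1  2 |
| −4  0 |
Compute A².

[[−7, 2], [−4, −8]]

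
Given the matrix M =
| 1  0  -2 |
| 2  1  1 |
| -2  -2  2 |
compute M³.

[[25, 16, -18], [2, 1, -7], [-34, -18, 26]]

M² = [[5, 4, -6], [2, -1, -1], [-10, -6, 6]]
M³ = [[25, 16, -18], [2, 1, -7], [-34, -18, 26]]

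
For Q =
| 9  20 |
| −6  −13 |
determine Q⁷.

[[10929, 21860], [−6558, −13117]]

tr Q = −4 and det Q = 3, so the characteristic polynomial is λ² − (−4)λ + (3) with roots −1 and −3.
Eigenvectors give P = [[−2, 5], [1, −3]] with P⁻¹ = [[−3, −5], [−1, −2]], and Q = P·diag(−1, −3)·P⁻¹.
Then Q⁷ = P·diag(−1, −2187)·P⁻¹ = [[2, −10935], [−1, 6561]] · [[−3, −5], [−1, −2]] = [[10929, 21860], [−6558, −13117]].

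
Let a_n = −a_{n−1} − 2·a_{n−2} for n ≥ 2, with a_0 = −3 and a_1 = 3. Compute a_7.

With companion matrix T = [[−1, −2], [1, 0]], [a_n, a_{n−1}]ᵀ = T·[a_{n−1}, a_{n−2}]ᵀ, so [a_7, a_6]ᵀ = T^6·[a_1, a_0]ᵀ.
T^6 = [[7, 10], [−5, 2]], giving [a_7, a_6]ᵀ = [[−9], [−21]].

−9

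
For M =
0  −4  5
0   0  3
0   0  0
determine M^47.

M is strictly triangular, hence nilpotent: M^3 = 0, so M^47 = 0.

[[0, 0, 0], [0, 0, 0], [0, 0, 0]]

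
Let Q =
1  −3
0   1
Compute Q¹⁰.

Q = I + N where N = [[0, −3], [0, 0]] is strictly upper-triangular, so N² = 0.
(I + N)¹⁰ = I + 10·N = [[1, −30], [0, 1]].

[[1, −30], [0, 1]]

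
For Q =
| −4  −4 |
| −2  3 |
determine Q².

[[24, 4], [2, 17]]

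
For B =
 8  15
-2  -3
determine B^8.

tr B = 5 and det B = 6, so the characteristic polynomial is λ² − (5)λ + (6) with roots 3 and 2.
Eigenvectors give P = [[-3, -5], [1, 2]] with P⁻¹ = [[-2, -5], [1, 3]], and B = P·diag(3, 2)·P⁻¹.
Then B^8 = P·diag(6561, 256)·P⁻¹ = [[-19683, -1280], [6561, 512]] · [[-2, -5], [1, 3]] = [[38086, 94575], [-12610, -31269]].

[[38086, 94575], [-12610, -31269]]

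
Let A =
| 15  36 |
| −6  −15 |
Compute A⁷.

tr A = 0 and det A = −9, so the characteristic polynomial is λ² − (0)λ + (−9) with roots 3 and −3.
Eigenvectors give P = [[3, 2], [−1, −1]] with P⁻¹ = [[1, 2], [−1, −3]], and A = P·diag(3, −3)·P⁻¹.
Then A⁷ = P·diag(2187, −2187)·P⁻¹ = [[6561, −4374], [−2187, 2187]] · [[1, 2], [−1, −3]] = [[10935, 26244], [−4374, −10935]].

[[10935, 26244], [−4374, −10935]]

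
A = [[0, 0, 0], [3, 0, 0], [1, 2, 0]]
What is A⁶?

[[0, 0, 0], [0, 0, 0], [0, 0, 0]]

A is strictly triangular, hence nilpotent: A³ = 0, so A⁶ = 0.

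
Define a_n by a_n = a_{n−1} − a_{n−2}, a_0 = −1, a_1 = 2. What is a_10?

With companion matrix C = [[1, −1], [1, 0]], [a_n, a_{n−1}]ᵀ = C·[a_{n−1}, a_{n−2}]ᵀ, so [a_10, a_9]ᵀ = C⁹·[a_1, a_0]ᵀ.
C⁹ = [[−1, 0], [0, −1]], giving [a_10, a_9]ᵀ = [[−2], [1]].

−2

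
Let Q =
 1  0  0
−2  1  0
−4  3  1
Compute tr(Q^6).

Q = I + N where N = [[0, 0, 0], [−2, 0, 0], [−4, 3, 0]] is strictly lower-triangular, so N^3 = 0.
(I + N)^6 = I + 6·N + 15·N^2 = [[1, 0, 0], [−12, 1, 0], [−114, 18, 1]].

3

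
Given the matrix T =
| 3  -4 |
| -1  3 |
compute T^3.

[[63, -124], [-31, 63]]

T^2 = [[13, -24], [-6, 13]]
T^3 = [[63, -124], [-31, 63]]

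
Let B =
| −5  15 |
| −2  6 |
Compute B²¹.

B² = B (a projection; rank 1, trace 1), so B²¹ = B.

[[−5, 15], [−2, 6]]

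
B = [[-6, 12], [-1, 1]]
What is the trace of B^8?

tr B = -5 and det B = 6, so the characteristic polynomial is λ² − (-5)λ + (6) with roots -3 and -2.
Eigenvectors give P = [[4, 3], [1, 1]] with P⁻¹ = [[1, -3], [-1, 4]], and B = P·diag(-3, -2)·P⁻¹.
Then B^8 = P·diag(6561, 256)·P⁻¹ = [[26244, 768], [6561, 256]] · [[1, -3], [-1, 4]] = [[25476, -75660], [6305, -18659]].

6817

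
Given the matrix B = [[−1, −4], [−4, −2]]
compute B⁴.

[[433, 444], [444, 544]]

B² = [[17, 12], [12, 20]]
B³ = [[−65, −92], [−92, −88]]
B⁴ = [[433, 444], [444, 544]]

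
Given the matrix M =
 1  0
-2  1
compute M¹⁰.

M = I + N where N = [[0, 0], [-2, 0]] is strictly lower-triangular, so N² = 0.
(I + N)¹⁰ = I + 10·N = [[1, 0], [-20, 1]].

[[1, 0], [-20, 1]]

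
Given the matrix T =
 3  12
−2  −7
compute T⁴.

tr T = −4 and det T = 3, so the characteristic polynomial is λ² − (−4)λ + (3) with roots −1 and −3.
Eigenvectors give P = [[3, −2], [−1, 1]] with P⁻¹ = [[1, 2], [1, 3]], and T = P·diag(−1, −3)·P⁻¹.
Then T⁴ = P·diag(1, 81)·P⁻¹ = [[3, −162], [−1, 81]] · [[1, 2], [1, 3]] = [[−159, −480], [80, 241]].

[[−159, −480], [80, 241]]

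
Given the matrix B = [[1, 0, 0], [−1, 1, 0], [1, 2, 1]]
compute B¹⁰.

[[1, 0, 0], [−10, 1, 0], [−80, 20, 1]]

B = I + N where N = [[0, 0, 0], [−1, 0, 0], [1, 2, 0]] is strictly lower-triangular, so N³ = 0.
(I + N)¹⁰ = I + 10·N + 45·N² = [[1, 0, 0], [−10, 1, 0], [−80, 20, 1]].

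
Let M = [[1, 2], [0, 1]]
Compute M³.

[[1, 6], [0, 1]]

M = I + N where N = [[0, 2], [0, 0]] is strictly upper-triangular, so N² = 0.
(I + N)³ = I + 3·N = [[1, 6], [0, 1]].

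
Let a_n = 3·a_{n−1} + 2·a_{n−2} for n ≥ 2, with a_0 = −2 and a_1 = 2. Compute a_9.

With companion matrix T = [[3, 2], [1, 0]], [a_n, a_{n−1}]ᵀ = T·[a_{n−1}, a_{n−2}]ᵀ, so [a_9, a_8]ᵀ = T^8·[a_1, a_0]ᵀ.
T^8 = [[22363, 12558], [6279, 3526]], giving [a_9, a_8]ᵀ = [[19610], [5506]].

19610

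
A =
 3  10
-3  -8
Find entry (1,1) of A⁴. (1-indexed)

-309

tr A = -5 and det A = 6, so the characteristic polynomial is λ² − (-5)λ + (6) with roots -2 and -3.
Eigenvectors give P = [[2, 5], [-1, -3]] with P⁻¹ = [[3, 5], [-1, -2]], and A = P·diag(-2, -3)·P⁻¹.
Then A⁴ = P·diag(16, 81)·P⁻¹ = [[32, 405], [-16, -243]] · [[3, 5], [-1, -2]] = [[-309, -650], [195, 406]].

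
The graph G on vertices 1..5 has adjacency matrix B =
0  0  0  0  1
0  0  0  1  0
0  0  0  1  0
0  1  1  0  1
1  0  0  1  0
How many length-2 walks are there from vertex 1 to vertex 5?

0

The number of length-2 walks from vertex 1 to vertex 5 is entry (1,5) of B², where B is the adjacency matrix.
B² = [[1, 0, 0, 1, 0], [0, 1, 1, 0, 1], [0, 1, 1, 0, 1], [1, 0, 0, 3, 0], [0, 1, 1, 0, 2]]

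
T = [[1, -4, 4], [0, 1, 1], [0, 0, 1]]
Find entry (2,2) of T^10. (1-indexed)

T = I + N where N = [[0, -4, 4], [0, 0, 1], [0, 0, 0]] is strictly upper-triangular, so N^3 = 0.
(I + N)^10 = I + 10·N + 45·N^2 = [[1, -40, -140], [0, 1, 10], [0, 0, 1]].

1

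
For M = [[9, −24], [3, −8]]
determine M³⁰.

M² = M (a projection; rank 1, trace 1), so M³⁰ = M.

[[9, −24], [3, −8]]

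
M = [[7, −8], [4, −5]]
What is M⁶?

[[1457, −1456], [728, −727]]

tr M = 2 and det M = −3, so the characteristic polynomial is λ² − (2)λ + (−3) with roots −1 and 3.
Eigenvectors give P = [[−1, 2], [−1, 1]] with P⁻¹ = [[1, −2], [1, −1]], and M = P·diag(−1, 3)·P⁻¹.
Then M⁶ = P·diag(1, 729)·P⁻¹ = [[−1, 1458], [−1, 729]] · [[1, −2], [1, −1]] = [[1457, −1456], [728, −727]].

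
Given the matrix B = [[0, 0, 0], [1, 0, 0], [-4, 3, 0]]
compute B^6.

[[0, 0, 0], [0, 0, 0], [0, 0, 0]]

B is strictly triangular, hence nilpotent: B^3 = 0, so B^6 = 0.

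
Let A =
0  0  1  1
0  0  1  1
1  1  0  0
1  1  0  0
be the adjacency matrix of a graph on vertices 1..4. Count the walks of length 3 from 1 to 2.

The number of length-3 walks from vertex 1 to vertex 2 is entry (1,2) of A³, where A is the adjacency matrix.
A² = [[2, 2, 0, 0], [2, 2, 0, 0], [0, 0, 2, 2], [0, 0, 2, 2]]
A³ = [[0, 0, 4, 4], [0, 0, 4, 4], [4, 4, 0, 0], [4, 4, 0, 0]]

0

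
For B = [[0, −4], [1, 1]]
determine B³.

B² = [[−4, −4], [1, −3]]
B³ = [[−4, 12], [−3, −7]]

[[−4, 12], [−3, −7]]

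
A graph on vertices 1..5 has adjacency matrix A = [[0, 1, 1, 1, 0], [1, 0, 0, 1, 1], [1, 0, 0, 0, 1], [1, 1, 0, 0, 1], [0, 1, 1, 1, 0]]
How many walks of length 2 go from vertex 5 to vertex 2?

1

The number of length-2 walks from vertex 5 to vertex 2 is entry (5,2) of A^2, where A is the adjacency matrix.
A^2 = [[3, 1, 0, 1, 3], [1, 3, 2, 2, 1], [0, 2, 2, 2, 0], [1, 2, 2, 3, 1], [3, 1, 0, 1, 3]]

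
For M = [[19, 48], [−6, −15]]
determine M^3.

[[235, 624], [−78, −207]]

tr M = 4 and det M = 3, so the characteristic polynomial is λ² − (4)λ + (3) with roots 1 and 3.
Eigenvectors give P = [[−8, −3], [3, 1]] with P⁻¹ = [[1, 3], [−3, −8]], and M = P·diag(1, 3)·P⁻¹.
Then M^3 = P·diag(1, 27)·P⁻¹ = [[−8, −81], [3, 27]] · [[1, 3], [−3, −8]] = [[235, 624], [−78, −207]].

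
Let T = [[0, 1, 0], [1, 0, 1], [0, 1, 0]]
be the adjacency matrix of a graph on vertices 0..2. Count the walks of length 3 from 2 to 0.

The number of length-3 walks from vertex 2 to vertex 0 is entry (2,0) of T³, where T is the adjacency matrix.
T² = [[1, 0, 1], [0, 2, 0], [1, 0, 1]]
T³ = [[0, 2, 0], [2, 0, 2], [0, 2, 0]]

0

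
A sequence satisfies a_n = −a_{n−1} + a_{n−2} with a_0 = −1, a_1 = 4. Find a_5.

With companion matrix B = [[−1, 1], [1, 0]], [a_n, a_{n−1}]ᵀ = B·[a_{n−1}, a_{n−2}]ᵀ, so [a_5, a_4]ᵀ = B^4·[a_1, a_0]ᵀ.
B^4 = [[5, −3], [−3, 2]], giving [a_5, a_4]ᵀ = [[23], [−14]].

23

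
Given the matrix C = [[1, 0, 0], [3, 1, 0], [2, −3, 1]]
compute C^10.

[[1, 0, 0], [30, 1, 0], [−385, −30, 1]]

C = I + N where N = [[0, 0, 0], [3, 0, 0], [2, −3, 0]] is strictly lower-triangular, so N^3 = 0.
(I + N)^10 = I + 10·N + 45·N^2 = [[1, 0, 0], [30, 1, 0], [−385, −30, 1]].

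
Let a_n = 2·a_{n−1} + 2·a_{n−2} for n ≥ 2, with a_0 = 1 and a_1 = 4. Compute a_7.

With companion matrix T = [[2, 2], [1, 0]], [a_n, a_{n−1}]ᵀ = T·[a_{n−1}, a_{n−2}]ᵀ, so [a_7, a_6]ᵀ = T⁶·[a_1, a_0]ᵀ.
T⁶ = [[328, 240], [120, 88]], giving [a_7, a_6]ᵀ = [[1552], [568]].

1552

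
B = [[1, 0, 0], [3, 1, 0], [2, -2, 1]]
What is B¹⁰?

[[1, 0, 0], [30, 1, 0], [-250, -20, 1]]

B = I + N where N = [[0, 0, 0], [3, 0, 0], [2, -2, 0]] is strictly lower-triangular, so N³ = 0.
(I + N)¹⁰ = I + 10·N + 45·N² = [[1, 0, 0], [30, 1, 0], [-250, -20, 1]].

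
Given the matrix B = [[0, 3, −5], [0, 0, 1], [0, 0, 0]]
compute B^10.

B is strictly triangular, hence nilpotent: B^3 = 0, so B^10 = 0.

[[0, 0, 0], [0, 0, 0], [0, 0, 0]]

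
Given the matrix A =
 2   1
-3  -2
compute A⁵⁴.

A² = I (check: tr A = 0 and det A = -1), so A⁵⁴ = I since 54 is even.

[[1, 0], [0, 1]]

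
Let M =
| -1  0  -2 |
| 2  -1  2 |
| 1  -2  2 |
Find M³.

M² = [[-1, 4, -2], [-2, -3, -2], [-3, -2, -2]]
M³ = [[7, 0, 6], [-6, 7, -6], [-3, 6, -2]]

[[7, 0, 6], [-6, 7, -6], [-3, 6, -2]]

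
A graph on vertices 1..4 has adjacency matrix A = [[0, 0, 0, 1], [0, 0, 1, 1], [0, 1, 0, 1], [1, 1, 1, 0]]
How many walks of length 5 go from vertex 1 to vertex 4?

11

The number of length-5 walks from vertex 1 to vertex 4 is entry (1,4) of A⁵, where A is the adjacency matrix.
A² = [[1, 1, 1, 0], [1, 2, 1, 1], [1, 1, 2, 1], [0, 1, 1, 3]]
A³ = [[0, 1, 1, 3], [1, 2, 3, 4], [1, 3, 2, 4], [3, 4, 4, 2]]
A⁴ = [[3, 4, 4, 2], [4, 7, 6, 6], [4, 6, 7, 6], [2, 6, 6, 11]]
A⁵ = [[2, 6, 6, 11], [6, 12, 13, 17], [6, 13, 12, 17], [11, 17, 17, 14]]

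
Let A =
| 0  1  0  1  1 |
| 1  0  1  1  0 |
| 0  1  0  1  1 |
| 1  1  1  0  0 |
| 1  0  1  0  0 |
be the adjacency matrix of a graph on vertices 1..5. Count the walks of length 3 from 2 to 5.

The number of length-3 walks from vertex 2 to vertex 5 is entry (2,5) of A³, where A is the adjacency matrix.
A² = [[3, 1, 3, 1, 0], [1, 3, 1, 2, 2], [3, 1, 3, 1, 0], [1, 2, 1, 3, 2], [0, 2, 0, 2, 2]]
A³ = [[2, 7, 2, 7, 6], [7, 4, 7, 5, 2], [2, 7, 2, 7, 6], [7, 5, 7, 4, 2], [6, 2, 6, 2, 0]]

2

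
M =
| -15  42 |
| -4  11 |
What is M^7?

tr M = -4 and det M = 3, so the characteristic polynomial is λ² − (-4)λ + (3) with roots -3 and -1.
Eigenvectors give P = [[-7, -3], [-2, -1]] with P⁻¹ = [[-1, 3], [2, -7]], and M = P·diag(-3, -1)·P⁻¹.
Then M^7 = P·diag(-2187, -1)·P⁻¹ = [[15309, 3], [4374, 1]] · [[-1, 3], [2, -7]] = [[-15303, 45906], [-4372, 13115]].

[[-15303, 45906], [-4372, 13115]]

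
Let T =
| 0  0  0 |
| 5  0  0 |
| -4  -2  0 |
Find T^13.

T is strictly triangular, hence nilpotent: T^3 = 0, so T^13 = 0.

[[0, 0, 0], [0, 0, 0], [0, 0, 0]]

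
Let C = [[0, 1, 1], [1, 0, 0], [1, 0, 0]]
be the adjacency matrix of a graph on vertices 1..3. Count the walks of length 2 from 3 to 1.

The number of length-2 walks from vertex 3 to vertex 1 is entry (3,1) of C², where C is the adjacency matrix.
C² = [[2, 0, 0], [0, 1, 1], [0, 1, 1]]

0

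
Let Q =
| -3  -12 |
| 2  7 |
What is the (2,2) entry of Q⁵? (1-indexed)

tr Q = 4 and det Q = 3, so the characteristic polynomial is λ² − (4)λ + (3) with roots 1 and 3.
Eigenvectors give P = [[-3, -2], [1, 1]] with P⁻¹ = [[-1, -2], [1, 3]], and Q = P·diag(1, 3)·P⁻¹.
Then Q⁵ = P·diag(1, 243)·P⁻¹ = [[-3, -486], [1, 243]] · [[-1, -2], [1, 3]] = [[-483, -1452], [242, 727]].

727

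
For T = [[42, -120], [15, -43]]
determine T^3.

tr T = -1 and det T = -6, so the characteristic polynomial is λ² − (-1)λ + (-6) with roots -3 and 2.
Eigenvectors give P = [[-8, 3], [-3, 1]] with P⁻¹ = [[1, -3], [3, -8]], and T = P·diag(-3, 2)·P⁻¹.
Then T^3 = P·diag(-27, 8)·P⁻¹ = [[216, 24], [81, 8]] · [[1, -3], [3, -8]] = [[288, -840], [105, -307]].

[[288, -840], [105, -307]]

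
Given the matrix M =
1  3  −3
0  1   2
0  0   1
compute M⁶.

M = I + N where N = [[0, 3, −3], [0, 0, 2], [0, 0, 0]] is strictly upper-triangular, so N³ = 0.
(I + N)⁶ = I + 6·N + 15·N² = [[1, 18, 72], [0, 1, 12], [0, 0, 1]].

[[1, 18, 72], [0, 1, 12], [0, 0, 1]]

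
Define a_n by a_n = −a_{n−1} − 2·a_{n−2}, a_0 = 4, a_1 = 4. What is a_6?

−12

With companion matrix C = [[−1, −2], [1, 0]], [a_n, a_{n−1}]ᵀ = C·[a_{n−1}, a_{n−2}]ᵀ, so [a_6, a_5]ᵀ = C⁵·[a_1, a_0]ᵀ.
C⁵ = [[−5, 2], [−1, −6]], giving [a_6, a_5]ᵀ = [[−12], [−28]].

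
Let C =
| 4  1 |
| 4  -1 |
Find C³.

C² = [[20, 3], [12, 5]]
C³ = [[92, 17], [68, 7]]

[[92, 17], [68, 7]]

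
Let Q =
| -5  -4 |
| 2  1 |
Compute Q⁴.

tr Q = -4 and det Q = 3, so the characteristic polynomial is λ² − (-4)λ + (3) with roots -3 and -1.
Eigenvectors give P = [[2, -1], [-1, 1]] with P⁻¹ = [[1, 1], [1, 2]], and Q = P·diag(-3, -1)·P⁻¹.
Then Q⁴ = P·diag(81, 1)·P⁻¹ = [[162, -1], [-81, 1]] · [[1, 1], [1, 2]] = [[161, 160], [-80, -79]].

[[161, 160], [-80, -79]]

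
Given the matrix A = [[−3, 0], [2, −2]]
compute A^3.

A^2 = [[9, 0], [−10, 4]]
A^3 = [[−27, 0], [38, −8]]

[[−27, 0], [38, −8]]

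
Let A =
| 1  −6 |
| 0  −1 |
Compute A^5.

A² = I (check: tr A = 0 and det A = −1), so A^5 = A since 5 is odd.

[[1, −6], [0, −1]]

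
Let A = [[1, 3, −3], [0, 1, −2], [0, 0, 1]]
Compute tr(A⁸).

3

A = I + N where N = [[0, 3, −3], [0, 0, −2], [0, 0, 0]] is strictly upper-triangular, so N³ = 0.
(I + N)⁸ = I + 8·N + 28·N² = [[1, 24, −192], [0, 1, −16], [0, 0, 1]].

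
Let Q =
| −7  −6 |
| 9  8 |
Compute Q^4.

[[−29, −30], [45, 46]]

tr Q = 1 and det Q = −2, so the characteristic polynomial is λ² − (1)λ + (−2) with roots 2 and −1.
Eigenvectors give P = [[−2, −1], [3, 1]] with P⁻¹ = [[1, 1], [−3, −2]], and Q = P·diag(2, −1)·P⁻¹.
Then Q^4 = P·diag(16, 1)·P⁻¹ = [[−32, −1], [48, 1]] · [[1, 1], [−3, −2]] = [[−29, −30], [45, 46]].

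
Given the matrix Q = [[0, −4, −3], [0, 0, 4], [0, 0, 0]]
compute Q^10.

Q is strictly triangular, hence nilpotent: Q^3 = 0, so Q^10 = 0.

[[0, 0, 0], [0, 0, 0], [0, 0, 0]]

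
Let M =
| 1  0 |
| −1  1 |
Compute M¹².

[[1, 0], [−12, 1]]

M = I + N where N = [[0, 0], [−1, 0]] is strictly lower-triangular, so N² = 0.
(I + N)¹² = I + 12·N = [[1, 0], [−12, 1]].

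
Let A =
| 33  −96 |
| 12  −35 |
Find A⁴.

[[−639, 1920], [−240, 721]]

tr A = −2 and det A = −3, so the characteristic polynomial is λ² − (−2)λ + (−3) with roots −3 and 1.
Eigenvectors give P = [[8, 3], [3, 1]] with P⁻¹ = [[−1, 3], [3, −8]], and A = P·diag(−3, 1)·P⁻¹.
Then A⁴ = P·diag(81, 1)·P⁻¹ = [[648, 3], [243, 1]] · [[−1, 3], [3, −8]] = [[−639, 1920], [−240, 721]].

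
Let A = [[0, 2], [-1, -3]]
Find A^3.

tr A = -3 and det A = 2, so the characteristic polynomial is λ² − (-3)λ + (2) with roots -1 and -2.
Eigenvectors give P = [[2, -1], [-1, 1]] with P⁻¹ = [[1, 1], [1, 2]], and A = P·diag(-1, -2)·P⁻¹.
Then A^3 = P·diag(-1, -8)·P⁻¹ = [[-2, 8], [1, -8]] · [[1, 1], [1, 2]] = [[6, 14], [-7, -15]].

[[6, 14], [-7, -15]]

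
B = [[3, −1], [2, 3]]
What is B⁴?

B² = [[7, −6], [12, 7]]
B³ = [[9, −25], [50, 9]]
B⁴ = [[−23, −84], [168, −23]]

[[−23, −84], [168, −23]]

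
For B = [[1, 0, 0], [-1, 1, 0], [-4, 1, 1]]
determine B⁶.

B = I + N where N = [[0, 0, 0], [-1, 0, 0], [-4, 1, 0]] is strictly lower-triangular, so N³ = 0.
(I + N)⁶ = I + 6·N + 15·N² = [[1, 0, 0], [-6, 1, 0], [-39, 6, 1]].

[[1, 0, 0], [-6, 1, 0], [-39, 6, 1]]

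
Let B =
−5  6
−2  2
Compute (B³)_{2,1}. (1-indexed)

−14

tr B = −3 and det B = 2, so the characteristic polynomial is λ² − (−3)λ + (2) with roots −1 and −2.
Eigenvectors give P = [[−3, −2], [−2, −1]] with P⁻¹ = [[1, −2], [−2, 3]], and B = P·diag(−1, −2)·P⁻¹.
Then B³ = P·diag(−1, −8)·P⁻¹ = [[3, 16], [2, 8]] · [[1, −2], [−2, 3]] = [[−29, 42], [−14, 20]].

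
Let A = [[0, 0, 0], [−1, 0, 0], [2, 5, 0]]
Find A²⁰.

A is strictly triangular, hence nilpotent: A³ = 0, so A²⁰ = 0.

[[0, 0, 0], [0, 0, 0], [0, 0, 0]]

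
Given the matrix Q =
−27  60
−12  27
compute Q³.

[[−243, 540], [−108, 243]]

tr Q = 0 and det Q = −9, so the characteristic polynomial is λ² − (0)λ + (−9) with roots −3 and 3.
Eigenvectors give P = [[5, −2], [2, −1]] with P⁻¹ = [[1, −2], [2, −5]], and Q = P·diag(−3, 3)·P⁻¹.
Then Q³ = P·diag(−27, 27)·P⁻¹ = [[−135, −54], [−54, −27]] · [[1, −2], [2, −5]] = [[−243, 540], [−108, 243]].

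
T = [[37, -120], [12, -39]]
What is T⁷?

tr T = -2 and det T = -3, so the characteristic polynomial is λ² − (-2)λ + (-3) with roots 1 and -3.
Eigenvectors give P = [[10, 3], [3, 1]] with P⁻¹ = [[1, -3], [-3, 10]], and T = P·diag(1, -3)·P⁻¹.
Then T⁷ = P·diag(1, -2187)·P⁻¹ = [[10, -6561], [3, -2187]] · [[1, -3], [-3, 10]] = [[19693, -65640], [6564, -21879]].

[[19693, -65640], [6564, -21879]]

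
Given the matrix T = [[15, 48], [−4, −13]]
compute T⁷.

[[8751, 26256], [−2188, −6565]]

tr T = 2 and det T = −3, so the characteristic polynomial is λ² − (2)λ + (−3) with roots 3 and −1.
Eigenvectors give P = [[−4, 3], [1, −1]] with P⁻¹ = [[−1, −3], [−1, −4]], and T = P·diag(3, −1)·P⁻¹.
Then T⁷ = P·diag(2187, −1)·P⁻¹ = [[−8748, −3], [2187, 1]] · [[−1, −3], [−1, −4]] = [[8751, 26256], [−2188, −6565]].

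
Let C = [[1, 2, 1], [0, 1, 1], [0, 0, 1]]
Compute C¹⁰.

[[1, 20, 100], [0, 1, 10], [0, 0, 1]]

C = I + N where N = [[0, 2, 1], [0, 0, 1], [0, 0, 0]] is strictly upper-triangular, so N³ = 0.
(I + N)¹⁰ = I + 10·N + 45·N² = [[1, 20, 100], [0, 1, 10], [0, 0, 1]].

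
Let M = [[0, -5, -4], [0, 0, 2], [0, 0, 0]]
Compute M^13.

M is strictly triangular, hence nilpotent: M^3 = 0, so M^13 = 0.

[[0, 0, 0], [0, 0, 0], [0, 0, 0]]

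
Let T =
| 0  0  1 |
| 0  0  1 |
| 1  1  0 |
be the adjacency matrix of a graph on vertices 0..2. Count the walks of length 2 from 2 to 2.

The number of length-2 walks from vertex 2 to vertex 2 is entry (2,2) of T², where T is the adjacency matrix.
T² = [[1, 1, 0], [1, 1, 0], [0, 0, 2]]

2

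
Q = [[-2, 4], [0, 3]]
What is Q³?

[[-8, 28], [0, 27]]

Q² = [[4, 4], [0, 9]]
Q³ = [[-8, 28], [0, 27]]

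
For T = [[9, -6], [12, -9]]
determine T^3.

tr T = 0 and det T = -9, so the characteristic polynomial is λ² − (0)λ + (-9) with roots 3 and -3.
Eigenvectors give P = [[1, 1], [1, 2]] with P⁻¹ = [[2, -1], [-1, 1]], and T = P·diag(3, -3)·P⁻¹.
Then T^3 = P·diag(27, -27)·P⁻¹ = [[27, -27], [27, -54]] · [[2, -1], [-1, 1]] = [[81, -54], [108, -81]].

[[81, -54], [108, -81]]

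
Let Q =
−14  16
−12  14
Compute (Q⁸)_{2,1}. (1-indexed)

tr Q = 0 and det Q = −4, so the characteristic polynomial is λ² − (0)λ + (−4) with roots 2 and −2.
Eigenvectors give P = [[−1, 4], [−1, 3]] with P⁻¹ = [[3, −4], [1, −1]], and Q = P·diag(2, −2)·P⁻¹.
Then Q⁸ = P·diag(256, 256)·P⁻¹ = [[−256, 1024], [−256, 768]] · [[3, −4], [1, −1]] = [[256, 0], [0, 256]].

0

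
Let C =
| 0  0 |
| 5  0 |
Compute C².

[[0, 0], [0, 0]]

C is strictly triangular, hence nilpotent: C² = 0, so C² = 0.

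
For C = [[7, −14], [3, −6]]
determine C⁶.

[[7, −14], [3, −6]]

C² = C (a projection; rank 1, trace 1), so C⁶ = C.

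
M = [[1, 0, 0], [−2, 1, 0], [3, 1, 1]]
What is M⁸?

M = I + N where N = [[0, 0, 0], [−2, 0, 0], [3, 1, 0]] is strictly lower-triangular, so N³ = 0.
(I + N)⁸ = I + 8·N + 28·N² = [[1, 0, 0], [−16, 1, 0], [−32, 8, 1]].

[[1, 0, 0], [−16, 1, 0], [−32, 8, 1]]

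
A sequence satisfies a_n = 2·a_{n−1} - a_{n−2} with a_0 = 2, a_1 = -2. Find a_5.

-18

With companion matrix B = [[2, -1], [1, 0]], [a_n, a_{n−1}]ᵀ = B·[a_{n−1}, a_{n−2}]ᵀ, so [a_5, a_4]ᵀ = B⁴·[a_1, a_0]ᵀ.
B⁴ = [[5, -4], [4, -3]], giving [a_5, a_4]ᵀ = [[-18], [-14]].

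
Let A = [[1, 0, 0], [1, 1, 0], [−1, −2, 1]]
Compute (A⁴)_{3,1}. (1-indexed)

−16

A = I + N where N = [[0, 0, 0], [1, 0, 0], [−1, −2, 0]] is strictly lower-triangular, so N³ = 0.
(I + N)⁴ = I + 4·N + 6·N² = [[1, 0, 0], [4, 1, 0], [−16, −8, 1]].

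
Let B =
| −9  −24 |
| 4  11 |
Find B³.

[[−57, −168], [28, 83]]

tr B = 2 and det B = −3, so the characteristic polynomial is λ² − (2)λ + (−3) with roots 3 and −1.
Eigenvectors give P = [[−2, −3], [1, 1]] with P⁻¹ = [[1, 3], [−1, −2]], and B = P·diag(3, −1)·P⁻¹.
Then B³ = P·diag(27, −1)·P⁻¹ = [[−54, 3], [27, −1]] · [[1, 3], [−1, −2]] = [[−57, −168], [28, 83]].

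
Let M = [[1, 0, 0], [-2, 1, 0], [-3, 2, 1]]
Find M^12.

[[1, 0, 0], [-24, 1, 0], [-300, 24, 1]]

M = I + N where N = [[0, 0, 0], [-2, 0, 0], [-3, 2, 0]] is strictly lower-triangular, so N^3 = 0.
(I + N)^12 = I + 12·N + 66·N^2 = [[1, 0, 0], [-24, 1, 0], [-300, 24, 1]].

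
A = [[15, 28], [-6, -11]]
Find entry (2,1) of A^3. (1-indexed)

-78

tr A = 4 and det A = 3, so the characteristic polynomial is λ² − (4)λ + (3) with roots 1 and 3.
Eigenvectors give P = [[-2, 7], [1, -3]] with P⁻¹ = [[3, 7], [1, 2]], and A = P·diag(1, 3)·P⁻¹.
Then A^3 = P·diag(1, 27)·P⁻¹ = [[-2, 189], [1, -81]] · [[3, 7], [1, 2]] = [[183, 364], [-78, -155]].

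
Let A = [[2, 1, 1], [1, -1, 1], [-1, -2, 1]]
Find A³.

A² = [[4, -1, 4], [0, 0, 1], [-5, -1, -2]]
A³ = [[3, -3, 7], [-1, -2, 1], [-9, 0, -8]]

[[3, -3, 7], [-1, -2, 1], [-9, 0, -8]]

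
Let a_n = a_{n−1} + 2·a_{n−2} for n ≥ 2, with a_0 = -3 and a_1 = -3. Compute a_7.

With companion matrix T = [[1, 2], [1, 0]], [a_n, a_{n−1}]ᵀ = T·[a_{n−1}, a_{n−2}]ᵀ, so [a_7, a_6]ᵀ = T⁶·[a_1, a_0]ᵀ.
T⁶ = [[43, 42], [21, 22]], giving [a_7, a_6]ᵀ = [[-255], [-129]].

-255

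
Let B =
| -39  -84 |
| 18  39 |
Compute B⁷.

[[-28431, -61236], [13122, 28431]]

tr B = 0 and det B = -9, so the characteristic polynomial is λ² − (0)λ + (-9) with roots 3 and -3.
Eigenvectors give P = [[2, -7], [-1, 3]] with P⁻¹ = [[-3, -7], [-1, -2]], and B = P·diag(3, -3)·P⁻¹.
Then B⁷ = P·diag(2187, -2187)·P⁻¹ = [[4374, 15309], [-2187, -6561]] · [[-3, -7], [-1, -2]] = [[-28431, -61236], [13122, 28431]].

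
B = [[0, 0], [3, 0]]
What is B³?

[[0, 0], [0, 0]]

B is strictly triangular, hence nilpotent: B² = 0, so B³ = 0.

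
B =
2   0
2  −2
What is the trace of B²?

8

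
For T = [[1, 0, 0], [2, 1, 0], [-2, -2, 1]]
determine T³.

[[1, 0, 0], [6, 1, 0], [-18, -6, 1]]

T = I + N where N = [[0, 0, 0], [2, 0, 0], [-2, -2, 0]] is strictly lower-triangular, so N³ = 0.
(I + N)³ = I + 3·N + 3·N² = [[1, 0, 0], [6, 1, 0], [-18, -6, 1]].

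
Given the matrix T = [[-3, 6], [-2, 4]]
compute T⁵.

[[-3, 6], [-2, 4]]

T² = T (a projection; rank 1, trace 1), so T⁵ = T.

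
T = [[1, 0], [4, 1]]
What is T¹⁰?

T = I + N where N = [[0, 0], [4, 0]] is strictly lower-triangular, so N² = 0.
(I + N)¹⁰ = I + 10·N = [[1, 0], [40, 1]].

[[1, 0], [40, 1]]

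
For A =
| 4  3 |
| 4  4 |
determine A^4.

A^2 = [[28, 24], [32, 28]]
A^3 = [[208, 180], [240, 208]]
A^4 = [[1552, 1344], [1792, 1552]]

[[1552, 1344], [1792, 1552]]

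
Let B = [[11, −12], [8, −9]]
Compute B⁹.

[[59051, −59052], [39368, −39369]]

tr B = 2 and det B = −3, so the characteristic polynomial is λ² − (2)λ + (−3) with roots −1 and 3.
Eigenvectors give P = [[1, 3], [1, 2]] with P⁻¹ = [[−2, 3], [1, −1]], and B = P·diag(−1, 3)·P⁻¹.
Then B⁹ = P·diag(−1, 19683)·P⁻¹ = [[−1, 59049], [−1, 39366]] · [[−2, 3], [1, −1]] = [[59051, −59052], [39368, −39369]].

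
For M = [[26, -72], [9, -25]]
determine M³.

tr M = 1 and det M = -2, so the characteristic polynomial is λ² − (1)λ + (-2) with roots 2 and -1.
Eigenvectors give P = [[-3, -8], [-1, -3]] with P⁻¹ = [[-3, 8], [1, -3]], and M = P·diag(2, -1)·P⁻¹.
Then M³ = P·diag(8, -1)·P⁻¹ = [[-24, 8], [-8, 3]] · [[-3, 8], [1, -3]] = [[80, -216], [27, -73]].

[[80, -216], [27, -73]]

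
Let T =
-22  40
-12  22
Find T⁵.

[[-352, 640], [-192, 352]]

tr T = 0 and det T = -4, so the characteristic polynomial is λ² − (0)λ + (-4) with roots 2 and -2.
Eigenvectors give P = [[5, 2], [3, 1]] with P⁻¹ = [[-1, 2], [3, -5]], and T = P·diag(2, -2)·P⁻¹.
Then T⁵ = P·diag(32, -32)·P⁻¹ = [[160, -64], [96, -32]] · [[-1, 2], [3, -5]] = [[-352, 640], [-192, 352]].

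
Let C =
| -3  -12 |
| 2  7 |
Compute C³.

tr C = 4 and det C = 3, so the characteristic polynomial is λ² − (4)λ + (3) with roots 3 and 1.
Eigenvectors give P = [[-2, 3], [1, -1]] with P⁻¹ = [[1, 3], [1, 2]], and C = P·diag(3, 1)·P⁻¹.
Then C³ = P·diag(27, 1)·P⁻¹ = [[-54, 3], [27, -1]] · [[1, 3], [1, 2]] = [[-51, -156], [26, 79]].

[[-51, -156], [26, 79]]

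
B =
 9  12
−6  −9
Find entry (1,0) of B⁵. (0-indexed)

tr B = 0 and det B = −9, so the characteristic polynomial is λ² − (0)λ + (−9) with roots −3 and 3.
Eigenvectors give P = [[−1, −2], [1, 1]] with P⁻¹ = [[1, 2], [−1, −1]], and B = P·diag(−3, 3)·P⁻¹.
Then B⁵ = P·diag(−243, 243)·P⁻¹ = [[243, −486], [−243, 243]] · [[1, 2], [−1, −1]] = [[729, 972], [−486, −729]].

−486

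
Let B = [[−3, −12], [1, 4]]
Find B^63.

B² = B (a projection; rank 1, trace 1), so B^63 = B.

[[−3, −12], [1, 4]]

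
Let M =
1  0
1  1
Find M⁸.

[[1, 0], [8, 1]]

M = I + N where N = [[0, 0], [1, 0]] is strictly lower-triangular, so N² = 0.
(I + N)⁸ = I + 8·N = [[1, 0], [8, 1]].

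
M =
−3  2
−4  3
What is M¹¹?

M² = I (check: tr M = 0 and det M = −1), so M¹¹ = M since 11 is odd.

[[−3, 2], [−4, 3]]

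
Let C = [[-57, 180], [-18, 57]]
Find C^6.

tr C = 0 and det C = -9, so the characteristic polynomial is λ² − (0)λ + (-9) with roots -3 and 3.
Eigenvectors give P = [[10, 3], [3, 1]] with P⁻¹ = [[1, -3], [-3, 10]], and C = P·diag(-3, 3)·P⁻¹.
Then C^6 = P·diag(729, 729)·P⁻¹ = [[7290, 2187], [2187, 729]] · [[1, -3], [-3, 10]] = [[729, 0], [0, 729]].

[[729, 0], [0, 729]]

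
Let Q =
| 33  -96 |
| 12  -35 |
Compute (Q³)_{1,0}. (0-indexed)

84

tr Q = -2 and det Q = -3, so the characteristic polynomial is λ² − (-2)λ + (-3) with roots 1 and -3.
Eigenvectors give P = [[3, -8], [1, -3]] with P⁻¹ = [[3, -8], [1, -3]], and Q = P·diag(1, -3)·P⁻¹.
Then Q³ = P·diag(1, -27)·P⁻¹ = [[3, 216], [1, 81]] · [[3, -8], [1, -3]] = [[225, -672], [84, -251]].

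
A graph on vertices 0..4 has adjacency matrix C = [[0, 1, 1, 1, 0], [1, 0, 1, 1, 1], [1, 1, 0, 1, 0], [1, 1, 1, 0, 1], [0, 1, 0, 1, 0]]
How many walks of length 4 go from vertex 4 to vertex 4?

The number of length-4 walks from vertex 4 to vertex 4 is entry (4,4) of C⁴, where C is the adjacency matrix.
C² = [[3, 2, 2, 2, 2], [2, 4, 2, 3, 1], [2, 2, 3, 2, 2], [2, 3, 2, 4, 1], [2, 1, 2, 1, 2]]
C³ = [[6, 9, 7, 9, 4], [9, 8, 9, 9, 7], [7, 9, 6, 9, 4], [9, 9, 9, 8, 7], [4, 7, 4, 7, 2]]
C⁴ = [[25, 26, 24, 26, 18], [26, 34, 26, 33, 17], [24, 26, 25, 26, 18], [26, 33, 26, 34, 17], [18, 17, 18, 17, 14]]

14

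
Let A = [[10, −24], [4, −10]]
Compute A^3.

tr A = 0 and det A = −4, so the characteristic polynomial is λ² − (0)λ + (−4) with roots −2 and 2.
Eigenvectors give P = [[2, 3], [1, 1]] with P⁻¹ = [[−1, 3], [1, −2]], and A = P·diag(−2, 2)·P⁻¹.
Then A^3 = P·diag(−8, 8)·P⁻¹ = [[−16, 24], [−8, 8]] · [[−1, 3], [1, −2]] = [[40, −96], [16, −40]].

[[40, −96], [16, −40]]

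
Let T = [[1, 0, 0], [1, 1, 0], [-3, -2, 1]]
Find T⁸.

T = I + N where N = [[0, 0, 0], [1, 0, 0], [-3, -2, 0]] is strictly lower-triangular, so N³ = 0.
(I + N)⁸ = I + 8·N + 28·N² = [[1, 0, 0], [8, 1, 0], [-80, -16, 1]].

[[1, 0, 0], [8, 1, 0], [-80, -16, 1]]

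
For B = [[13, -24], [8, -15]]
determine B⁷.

[[6565, -13128], [4376, -8751]]

tr B = -2 and det B = -3, so the characteristic polynomial is λ² − (-2)λ + (-3) with roots 1 and -3.
Eigenvectors give P = [[2, -3], [1, -2]] with P⁻¹ = [[2, -3], [1, -2]], and B = P·diag(1, -3)·P⁻¹.
Then B⁷ = P·diag(1, -2187)·P⁻¹ = [[2, 6561], [1, 4374]] · [[2, -3], [1, -2]] = [[6565, -13128], [4376, -8751]].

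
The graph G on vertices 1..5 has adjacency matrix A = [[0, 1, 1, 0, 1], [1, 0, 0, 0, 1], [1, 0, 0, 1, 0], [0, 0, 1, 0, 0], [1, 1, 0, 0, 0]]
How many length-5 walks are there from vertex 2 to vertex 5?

The number of length-5 walks from vertex 2 to vertex 5 is entry (2,5) of A⁵, where A is the adjacency matrix.
A² = [[3, 1, 0, 1, 1], [1, 2, 1, 0, 1], [0, 1, 2, 0, 1], [1, 0, 0, 1, 0], [1, 1, 1, 0, 2]]
A³ = [[2, 4, 4, 0, 4], [4, 2, 1, 1, 3], [4, 1, 0, 2, 1], [0, 1, 2, 0, 1], [4, 3, 1, 1, 2]]
A⁴ = [[12, 6, 2, 4, 6], [6, 7, 5, 1, 6], [2, 5, 6, 0, 5], [4, 1, 0, 2, 1], [6, 6, 5, 1, 7]]
A⁵ = [[14, 18, 16, 2, 18], [18, 12, 7, 5, 13], [16, 7, 2, 6, 7], [2, 5, 6, 0, 5], [18, 13, 7, 5, 12]]

13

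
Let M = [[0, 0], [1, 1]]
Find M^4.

[[0, 0], [1, 1]]

M² = M (a projection; rank 1, trace 1), so M^4 = M.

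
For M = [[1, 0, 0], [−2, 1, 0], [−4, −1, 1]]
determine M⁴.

[[1, 0, 0], [−8, 1, 0], [−4, −4, 1]]

M = I + N where N = [[0, 0, 0], [−2, 0, 0], [−4, −1, 0]] is strictly lower-triangular, so N³ = 0.
(I + N)⁴ = I + 4·N + 6·N² = [[1, 0, 0], [−8, 1, 0], [−4, −4, 1]].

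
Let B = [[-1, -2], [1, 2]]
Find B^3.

B² = B (a projection; rank 1, trace 1), so B^3 = B.

[[-1, -2], [1, 2]]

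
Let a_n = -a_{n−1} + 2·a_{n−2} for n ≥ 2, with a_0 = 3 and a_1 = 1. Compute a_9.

With companion matrix T = [[-1, 2], [1, 0]], [a_n, a_{n−1}]ᵀ = T·[a_{n−1}, a_{n−2}]ᵀ, so [a_9, a_8]ᵀ = T⁸·[a_1, a_0]ᵀ.
T⁸ = [[171, -170], [-85, 86]], giving [a_9, a_8]ᵀ = [[-339], [173]].

-339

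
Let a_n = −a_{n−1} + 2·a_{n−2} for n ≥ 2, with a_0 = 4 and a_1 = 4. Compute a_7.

With companion matrix Q = [[−1, 2], [1, 0]], [a_n, a_{n−1}]ᵀ = Q·[a_{n−1}, a_{n−2}]ᵀ, so [a_7, a_6]ᵀ = Q^6·[a_1, a_0]ᵀ.
Q^6 = [[43, −42], [−21, 22]], giving [a_7, a_6]ᵀ = [[4], [4]].

4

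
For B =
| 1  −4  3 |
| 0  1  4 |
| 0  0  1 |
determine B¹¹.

B = I + N where N = [[0, −4, 3], [0, 0, 4], [0, 0, 0]] is strictly upper-triangular, so N³ = 0.
(I + N)¹¹ = I + 11·N + 55·N² = [[1, −44, −847], [0, 1, 44], [0, 0, 1]].

[[1, −44, −847], [0, 1, 44], [0, 0, 1]]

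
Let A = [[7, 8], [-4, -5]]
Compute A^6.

[[1457, 1456], [-728, -727]]

tr A = 2 and det A = -3, so the characteristic polynomial is λ² − (2)λ + (-3) with roots 3 and -1.
Eigenvectors give P = [[2, -1], [-1, 1]] with P⁻¹ = [[1, 1], [1, 2]], and A = P·diag(3, -1)·P⁻¹.
Then A^6 = P·diag(729, 1)·P⁻¹ = [[1458, -1], [-729, 1]] · [[1, 1], [1, 2]] = [[1457, 1456], [-728, -727]].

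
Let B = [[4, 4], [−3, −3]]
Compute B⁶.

B² = B (a projection; rank 1, trace 1), so B⁶ = B.

[[4, 4], [−3, −3]]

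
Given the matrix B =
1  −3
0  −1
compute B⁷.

[[1, −3], [0, −1]]

B² = I (check: tr B = 0 and det B = −1), so B⁷ = B since 7 is odd.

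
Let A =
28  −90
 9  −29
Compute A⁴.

tr A = −1 and det A = −2, so the characteristic polynomial is λ² − (−1)λ + (−2) with roots 1 and −2.
Eigenvectors give P = [[10, 3], [3, 1]] with P⁻¹ = [[1, −3], [−3, 10]], and A = P·diag(1, −2)·P⁻¹.
Then A⁴ = P·diag(1, 16)·P⁻¹ = [[10, 48], [3, 16]] · [[1, −3], [−3, 10]] = [[−134, 450], [−45, 151]].

[[−134, 450], [−45, 151]]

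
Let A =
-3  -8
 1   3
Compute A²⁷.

[[-3, -8], [1, 3]]

A² = I (check: tr A = 0 and det A = -1), so A²⁷ = A since 27 is odd.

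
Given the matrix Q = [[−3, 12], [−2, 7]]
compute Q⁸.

tr Q = 4 and det Q = 3, so the characteristic polynomial is λ² − (4)λ + (3) with roots 3 and 1.
Eigenvectors give P = [[−2, 3], [−1, 1]] with P⁻¹ = [[1, −3], [1, −2]], and Q = P·diag(3, 1)·P⁻¹.
Then Q⁸ = P·diag(6561, 1)·P⁻¹ = [[−13122, 3], [−6561, 1]] · [[1, −3], [1, −2]] = [[−13119, 39360], [−6560, 19681]].

[[−13119, 39360], [−6560, 19681]]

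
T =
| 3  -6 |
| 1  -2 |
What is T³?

[[3, -6], [1, -2]]

T² = T (a projection; rank 1, trace 1), so T³ = T.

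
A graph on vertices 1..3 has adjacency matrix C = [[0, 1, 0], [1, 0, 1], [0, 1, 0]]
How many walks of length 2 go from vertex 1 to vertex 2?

The number of length-2 walks from vertex 1 to vertex 2 is entry (1,2) of C², where C is the adjacency matrix.
C² = [[1, 0, 1], [0, 2, 0], [1, 0, 1]]

0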